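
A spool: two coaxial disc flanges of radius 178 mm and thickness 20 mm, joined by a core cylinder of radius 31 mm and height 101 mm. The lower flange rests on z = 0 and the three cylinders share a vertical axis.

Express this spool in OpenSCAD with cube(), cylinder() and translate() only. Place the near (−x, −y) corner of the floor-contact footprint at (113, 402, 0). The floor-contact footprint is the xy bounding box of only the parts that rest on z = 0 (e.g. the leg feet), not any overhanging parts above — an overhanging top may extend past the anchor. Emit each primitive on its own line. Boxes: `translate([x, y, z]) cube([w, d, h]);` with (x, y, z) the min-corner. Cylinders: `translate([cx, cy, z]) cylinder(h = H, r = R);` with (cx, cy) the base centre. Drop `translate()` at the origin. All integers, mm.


translate([291, 580, 0]) cylinder(h = 20, r = 178);
translate([291, 580, 20]) cylinder(h = 101, r = 31);
translate([291, 580, 121]) cylinder(h = 20, r = 178);


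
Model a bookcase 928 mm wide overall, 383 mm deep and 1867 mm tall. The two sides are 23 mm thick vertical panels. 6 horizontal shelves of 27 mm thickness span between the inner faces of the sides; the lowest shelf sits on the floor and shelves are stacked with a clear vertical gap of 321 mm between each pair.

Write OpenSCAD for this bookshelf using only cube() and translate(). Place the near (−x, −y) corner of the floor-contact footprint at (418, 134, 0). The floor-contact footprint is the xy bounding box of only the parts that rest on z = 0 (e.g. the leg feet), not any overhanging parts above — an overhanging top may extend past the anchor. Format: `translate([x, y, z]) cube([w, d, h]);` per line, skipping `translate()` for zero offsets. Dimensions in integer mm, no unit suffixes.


translate([418, 134, 0]) cube([23, 383, 1867]);
translate([1323, 134, 0]) cube([23, 383, 1867]);
translate([441, 134, 0]) cube([882, 383, 27]);
translate([441, 134, 348]) cube([882, 383, 27]);
translate([441, 134, 696]) cube([882, 383, 27]);
translate([441, 134, 1044]) cube([882, 383, 27]);
translate([441, 134, 1392]) cube([882, 383, 27]);
translate([441, 134, 1740]) cube([882, 383, 27]);


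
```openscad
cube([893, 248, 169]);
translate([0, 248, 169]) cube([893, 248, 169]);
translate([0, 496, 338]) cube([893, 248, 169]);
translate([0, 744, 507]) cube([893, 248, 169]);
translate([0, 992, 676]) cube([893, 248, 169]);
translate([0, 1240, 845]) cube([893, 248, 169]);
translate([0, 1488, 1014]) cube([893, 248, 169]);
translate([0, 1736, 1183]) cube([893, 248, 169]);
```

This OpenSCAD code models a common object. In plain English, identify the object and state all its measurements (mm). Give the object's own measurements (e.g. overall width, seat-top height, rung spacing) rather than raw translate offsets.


A straight staircase of 8 solid steps. Each step is 893 mm wide (x), 248 mm deep (y, the going) and 169 mm tall (the rise). The first step rests on the floor; each subsequent step sits one going further in +y and one rise higher in +z, directly behind and above the previous step with no overlap.


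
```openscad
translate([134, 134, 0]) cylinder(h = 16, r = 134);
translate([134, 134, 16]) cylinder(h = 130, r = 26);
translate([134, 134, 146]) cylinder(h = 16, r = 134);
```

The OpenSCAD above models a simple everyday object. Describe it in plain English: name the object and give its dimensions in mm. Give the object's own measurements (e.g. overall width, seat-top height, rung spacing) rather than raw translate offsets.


A spool: two coaxial disc flanges of radius 134 mm and thickness 16 mm, joined by a core cylinder of radius 26 mm and height 130 mm. The lower flange rests on z = 0 and the three cylinders share a vertical axis.


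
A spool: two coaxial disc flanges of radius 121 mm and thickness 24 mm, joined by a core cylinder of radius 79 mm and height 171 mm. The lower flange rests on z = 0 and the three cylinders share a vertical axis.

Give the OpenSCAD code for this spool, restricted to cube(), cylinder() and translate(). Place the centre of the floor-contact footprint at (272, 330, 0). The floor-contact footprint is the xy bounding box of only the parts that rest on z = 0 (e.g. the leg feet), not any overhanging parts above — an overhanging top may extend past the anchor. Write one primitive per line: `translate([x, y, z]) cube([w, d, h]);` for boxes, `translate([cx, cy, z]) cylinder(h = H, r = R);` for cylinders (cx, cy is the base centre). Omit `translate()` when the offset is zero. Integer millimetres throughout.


translate([272, 330, 0]) cylinder(h = 24, r = 121);
translate([272, 330, 24]) cylinder(h = 171, r = 79);
translate([272, 330, 195]) cylinder(h = 24, r = 121);


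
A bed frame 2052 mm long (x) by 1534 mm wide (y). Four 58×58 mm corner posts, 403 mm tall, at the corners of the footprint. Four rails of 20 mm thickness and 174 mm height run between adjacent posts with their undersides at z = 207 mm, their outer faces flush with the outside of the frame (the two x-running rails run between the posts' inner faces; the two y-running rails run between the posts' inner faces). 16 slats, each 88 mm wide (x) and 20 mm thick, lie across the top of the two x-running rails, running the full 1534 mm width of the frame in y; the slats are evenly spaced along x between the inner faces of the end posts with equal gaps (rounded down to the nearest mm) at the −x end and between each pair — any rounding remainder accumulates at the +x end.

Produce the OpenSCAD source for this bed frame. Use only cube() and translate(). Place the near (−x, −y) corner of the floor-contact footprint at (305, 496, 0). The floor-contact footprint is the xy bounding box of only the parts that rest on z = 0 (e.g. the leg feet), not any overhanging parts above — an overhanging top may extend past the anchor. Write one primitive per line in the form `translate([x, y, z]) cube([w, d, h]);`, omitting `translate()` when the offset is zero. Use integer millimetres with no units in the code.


// slat z = rail_z + rail_h = 207 + 174 = 381
// slat gap = ⌊(1936 − 16·88) / 17⌋ = 31
translate([305, 496, 0]) cube([58, 58, 403]);
translate([305, 1972, 0]) cube([58, 58, 403]);
translate([2299, 496, 0]) cube([58, 58, 403]);
translate([2299, 1972, 0]) cube([58, 58, 403]);
translate([363, 496, 207]) cube([1936, 20, 174]);
translate([363, 2010, 207]) cube([1936, 20, 174]);
translate([305, 554, 207]) cube([20, 1418, 174]);
translate([2337, 554, 207]) cube([20, 1418, 174]);
translate([394, 496, 381]) cube([88, 1534, 20]);
translate([513, 496, 381]) cube([88, 1534, 20]);
translate([632, 496, 381]) cube([88, 1534, 20]);
translate([751, 496, 381]) cube([88, 1534, 20]);
translate([870, 496, 381]) cube([88, 1534, 20]);
translate([989, 496, 381]) cube([88, 1534, 20]);
translate([1108, 496, 381]) cube([88, 1534, 20]);
translate([1227, 496, 381]) cube([88, 1534, 20]);
translate([1346, 496, 381]) cube([88, 1534, 20]);
translate([1465, 496, 381]) cube([88, 1534, 20]);
translate([1584, 496, 381]) cube([88, 1534, 20]);
translate([1703, 496, 381]) cube([88, 1534, 20]);
translate([1822, 496, 381]) cube([88, 1534, 20]);
translate([1941, 496, 381]) cube([88, 1534, 20]);
translate([2060, 496, 381]) cube([88, 1534, 20]);
translate([2179, 496, 381]) cube([88, 1534, 20]);


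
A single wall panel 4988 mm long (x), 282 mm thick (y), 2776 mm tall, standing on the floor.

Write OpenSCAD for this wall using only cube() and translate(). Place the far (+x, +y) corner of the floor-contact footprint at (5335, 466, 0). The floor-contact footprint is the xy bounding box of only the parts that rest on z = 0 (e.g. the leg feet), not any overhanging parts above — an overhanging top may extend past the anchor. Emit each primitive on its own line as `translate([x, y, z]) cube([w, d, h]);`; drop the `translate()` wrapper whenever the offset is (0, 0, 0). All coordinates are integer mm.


translate([347, 184, 0]) cube([4988, 282, 2776]);


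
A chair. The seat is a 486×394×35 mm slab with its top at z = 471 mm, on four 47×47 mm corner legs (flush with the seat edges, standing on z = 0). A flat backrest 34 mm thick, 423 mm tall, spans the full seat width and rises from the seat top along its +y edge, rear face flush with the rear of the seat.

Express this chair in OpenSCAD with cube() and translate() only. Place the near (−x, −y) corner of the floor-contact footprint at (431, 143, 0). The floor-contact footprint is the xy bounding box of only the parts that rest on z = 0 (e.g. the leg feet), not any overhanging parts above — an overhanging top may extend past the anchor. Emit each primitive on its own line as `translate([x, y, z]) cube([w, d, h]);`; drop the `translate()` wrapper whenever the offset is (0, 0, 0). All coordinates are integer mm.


// leg_h = 471 - 35 = 436
translate([431, 143, 436]) cube([486, 394, 35]);
translate([431, 143, 0]) cube([47, 47, 436]);
translate([870, 143, 0]) cube([47, 47, 436]);
translate([431, 490, 0]) cube([47, 47, 436]);
translate([870, 490, 0]) cube([47, 47, 436]);
translate([431, 503, 471]) cube([486, 34, 423]);


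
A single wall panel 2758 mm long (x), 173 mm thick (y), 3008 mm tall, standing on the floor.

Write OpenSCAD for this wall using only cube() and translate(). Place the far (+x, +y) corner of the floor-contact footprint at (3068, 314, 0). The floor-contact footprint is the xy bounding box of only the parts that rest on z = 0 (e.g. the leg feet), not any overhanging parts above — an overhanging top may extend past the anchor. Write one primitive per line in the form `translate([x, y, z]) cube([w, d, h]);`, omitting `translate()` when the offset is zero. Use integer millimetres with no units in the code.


translate([310, 141, 0]) cube([2758, 173, 3008]);


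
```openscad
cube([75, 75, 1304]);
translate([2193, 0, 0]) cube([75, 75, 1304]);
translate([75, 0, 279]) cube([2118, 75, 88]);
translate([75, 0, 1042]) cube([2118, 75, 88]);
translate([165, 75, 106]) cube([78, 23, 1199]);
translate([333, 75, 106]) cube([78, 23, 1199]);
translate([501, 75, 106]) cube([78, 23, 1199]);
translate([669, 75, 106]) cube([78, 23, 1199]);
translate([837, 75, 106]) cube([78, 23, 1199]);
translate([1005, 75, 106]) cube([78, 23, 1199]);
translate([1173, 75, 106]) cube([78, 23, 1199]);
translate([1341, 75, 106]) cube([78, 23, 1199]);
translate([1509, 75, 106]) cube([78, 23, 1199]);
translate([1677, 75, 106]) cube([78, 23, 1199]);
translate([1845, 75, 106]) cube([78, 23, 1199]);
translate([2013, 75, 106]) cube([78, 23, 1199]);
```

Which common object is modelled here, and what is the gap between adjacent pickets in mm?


A fence section. The picket gap is 90 mm.

Two posts, two rails, 12 pickets — a fence section. Span 2118 mm holds 12 pickets of 78 mm with 13 equal gaps: ⌊(2118 − 12·78) / 13⌋ = 90 mm.


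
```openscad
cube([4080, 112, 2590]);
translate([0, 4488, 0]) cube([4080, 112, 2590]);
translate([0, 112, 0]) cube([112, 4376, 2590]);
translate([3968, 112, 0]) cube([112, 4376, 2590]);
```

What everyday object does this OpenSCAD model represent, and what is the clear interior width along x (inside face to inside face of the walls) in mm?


A house (or room) frame. The interior width is 3856 mm.

Four 2590 mm walls enclosing a rectangle with no floor or roof — a room or house frame. Outside width is 4080 mm and wall thickness is 112 mm, so the interior width is 4080 − 2 × 112 = 3856 mm.


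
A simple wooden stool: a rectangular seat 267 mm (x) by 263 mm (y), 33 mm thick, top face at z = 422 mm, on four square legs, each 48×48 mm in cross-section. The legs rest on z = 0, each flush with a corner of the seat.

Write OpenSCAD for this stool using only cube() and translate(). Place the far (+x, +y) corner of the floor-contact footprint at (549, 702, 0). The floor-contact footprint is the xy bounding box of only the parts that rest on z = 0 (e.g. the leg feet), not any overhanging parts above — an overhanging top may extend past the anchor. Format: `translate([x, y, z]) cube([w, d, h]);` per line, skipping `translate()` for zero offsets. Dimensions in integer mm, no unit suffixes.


translate([282, 439, 389]) cube([267, 263, 33]);
translate([282, 439, 0]) cube([48, 48, 389]);
translate([501, 439, 0]) cube([48, 48, 389]);
translate([282, 654, 0]) cube([48, 48, 389]);
translate([501, 654, 0]) cube([48, 48, 389]);


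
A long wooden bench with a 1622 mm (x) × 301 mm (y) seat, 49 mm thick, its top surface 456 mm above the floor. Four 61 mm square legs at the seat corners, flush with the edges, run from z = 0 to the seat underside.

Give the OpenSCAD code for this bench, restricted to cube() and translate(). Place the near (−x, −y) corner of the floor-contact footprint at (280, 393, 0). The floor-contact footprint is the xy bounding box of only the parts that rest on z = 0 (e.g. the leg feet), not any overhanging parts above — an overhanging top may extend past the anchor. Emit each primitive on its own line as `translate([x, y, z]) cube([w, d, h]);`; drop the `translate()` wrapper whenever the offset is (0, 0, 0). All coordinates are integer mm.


translate([280, 393, 407]) cube([1622, 301, 49]);
translate([280, 393, 0]) cube([61, 61, 407]);
translate([280, 633, 0]) cube([61, 61, 407]);
translate([1841, 393, 0]) cube([61, 61, 407]);
translate([1841, 633, 0]) cube([61, 61, 407]);


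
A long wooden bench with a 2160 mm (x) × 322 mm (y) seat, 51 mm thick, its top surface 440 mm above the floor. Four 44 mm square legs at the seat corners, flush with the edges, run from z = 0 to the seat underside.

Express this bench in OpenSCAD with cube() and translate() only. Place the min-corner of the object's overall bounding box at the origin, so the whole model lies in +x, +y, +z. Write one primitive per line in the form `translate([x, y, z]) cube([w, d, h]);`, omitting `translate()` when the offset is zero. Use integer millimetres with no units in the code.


translate([0, 0, 389]) cube([2160, 322, 51]);
cube([44, 44, 389]);
translate([0, 278, 0]) cube([44, 44, 389]);
translate([2116, 0, 0]) cube([44, 44, 389]);
translate([2116, 278, 0]) cube([44, 44, 389]);


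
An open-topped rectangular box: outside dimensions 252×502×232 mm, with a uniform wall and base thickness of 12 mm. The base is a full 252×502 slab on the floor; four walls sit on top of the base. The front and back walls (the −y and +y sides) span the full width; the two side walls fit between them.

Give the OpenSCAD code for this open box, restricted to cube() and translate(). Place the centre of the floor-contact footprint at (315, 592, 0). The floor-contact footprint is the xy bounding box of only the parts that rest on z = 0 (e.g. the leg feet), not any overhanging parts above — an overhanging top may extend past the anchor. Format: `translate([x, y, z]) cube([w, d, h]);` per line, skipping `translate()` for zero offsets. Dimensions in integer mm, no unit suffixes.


translate([189, 341, 0]) cube([252, 502, 12]);
translate([189, 341, 12]) cube([252, 12, 220]);
translate([189, 831, 12]) cube([252, 12, 220]);
translate([189, 353, 12]) cube([12, 478, 220]);
translate([429, 353, 12]) cube([12, 478, 220]);


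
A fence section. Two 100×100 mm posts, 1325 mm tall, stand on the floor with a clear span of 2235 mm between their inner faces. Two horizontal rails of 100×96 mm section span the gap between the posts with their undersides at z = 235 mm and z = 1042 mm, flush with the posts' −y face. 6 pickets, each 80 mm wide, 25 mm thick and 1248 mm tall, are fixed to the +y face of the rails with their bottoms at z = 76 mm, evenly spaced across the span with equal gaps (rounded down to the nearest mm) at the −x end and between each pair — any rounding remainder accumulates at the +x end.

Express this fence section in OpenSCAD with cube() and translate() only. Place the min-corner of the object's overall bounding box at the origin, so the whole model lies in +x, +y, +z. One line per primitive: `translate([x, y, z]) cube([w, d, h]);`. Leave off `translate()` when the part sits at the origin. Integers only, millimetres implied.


cube([100, 100, 1325]);
translate([2335, 0, 0]) cube([100, 100, 1325]);
translate([100, 0, 235]) cube([2235, 100, 96]);
translate([100, 0, 1042]) cube([2235, 100, 96]);
translate([350, 100, 76]) cube([80, 25, 1248]);
translate([680, 100, 76]) cube([80, 25, 1248]);
translate([1010, 100, 76]) cube([80, 25, 1248]);
translate([1340, 100, 76]) cube([80, 25, 1248]);
translate([1670, 100, 76]) cube([80, 25, 1248]);
translate([2000, 100, 76]) cube([80, 25, 1248]);


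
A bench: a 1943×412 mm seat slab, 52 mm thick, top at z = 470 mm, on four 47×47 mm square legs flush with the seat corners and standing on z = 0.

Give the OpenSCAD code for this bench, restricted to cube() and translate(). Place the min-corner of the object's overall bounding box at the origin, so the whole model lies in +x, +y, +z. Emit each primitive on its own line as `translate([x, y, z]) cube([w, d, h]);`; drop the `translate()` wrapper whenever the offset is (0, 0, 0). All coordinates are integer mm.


translate([0, 0, 418]) cube([1943, 412, 52]);
cube([47, 47, 418]);
translate([0, 365, 0]) cube([47, 47, 418]);
translate([1896, 0, 0]) cube([47, 47, 418]);
translate([1896, 365, 0]) cube([47, 47, 418]);


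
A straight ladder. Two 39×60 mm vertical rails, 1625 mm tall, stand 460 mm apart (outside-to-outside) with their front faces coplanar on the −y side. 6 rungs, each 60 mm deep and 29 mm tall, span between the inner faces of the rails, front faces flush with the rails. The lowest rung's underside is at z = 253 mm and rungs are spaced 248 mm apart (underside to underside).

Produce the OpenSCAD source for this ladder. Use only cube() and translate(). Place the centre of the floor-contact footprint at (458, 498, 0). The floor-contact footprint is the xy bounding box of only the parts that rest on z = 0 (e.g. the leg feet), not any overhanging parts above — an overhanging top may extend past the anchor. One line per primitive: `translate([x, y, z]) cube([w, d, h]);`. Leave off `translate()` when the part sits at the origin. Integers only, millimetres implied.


translate([228, 468, 0]) cube([39, 60, 1625]);
translate([649, 468, 0]) cube([39, 60, 1625]);
translate([267, 468, 253]) cube([382, 60, 29]);
translate([267, 468, 501]) cube([382, 60, 29]);
translate([267, 468, 749]) cube([382, 60, 29]);
translate([267, 468, 997]) cube([382, 60, 29]);
translate([267, 468, 1245]) cube([382, 60, 29]);
translate([267, 468, 1493]) cube([382, 60, 29]);


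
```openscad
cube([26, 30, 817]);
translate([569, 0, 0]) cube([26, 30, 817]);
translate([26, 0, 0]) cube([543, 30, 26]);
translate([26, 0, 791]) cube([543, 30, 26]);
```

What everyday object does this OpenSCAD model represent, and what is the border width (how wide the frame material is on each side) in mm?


A picture frame. The border width is 26 mm.

Four thin pieces enclosing a rectangular opening — a picture frame. The two full-height stiles are 817 mm tall; the top rail sits at z = 791 and is 26 mm tall, so the border above the opening is 817 − 791 = 26 mm, matching the stile x-width.


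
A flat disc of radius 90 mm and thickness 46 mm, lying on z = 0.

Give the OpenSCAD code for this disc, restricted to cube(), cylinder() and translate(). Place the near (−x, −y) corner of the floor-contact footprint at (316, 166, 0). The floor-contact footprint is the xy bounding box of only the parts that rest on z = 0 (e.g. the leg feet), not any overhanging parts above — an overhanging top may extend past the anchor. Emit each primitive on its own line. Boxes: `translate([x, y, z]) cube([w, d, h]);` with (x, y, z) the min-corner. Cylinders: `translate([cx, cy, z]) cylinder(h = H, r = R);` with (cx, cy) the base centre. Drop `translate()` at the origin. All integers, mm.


translate([406, 256, 0]) cylinder(h = 46, r = 90);


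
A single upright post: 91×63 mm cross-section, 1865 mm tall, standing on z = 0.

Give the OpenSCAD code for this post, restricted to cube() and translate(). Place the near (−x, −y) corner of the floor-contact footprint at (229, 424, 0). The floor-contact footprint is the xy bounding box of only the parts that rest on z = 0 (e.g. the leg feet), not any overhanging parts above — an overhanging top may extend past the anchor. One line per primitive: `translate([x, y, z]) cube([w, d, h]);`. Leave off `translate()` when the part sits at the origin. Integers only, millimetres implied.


translate([229, 424, 0]) cube([91, 63, 1865]);


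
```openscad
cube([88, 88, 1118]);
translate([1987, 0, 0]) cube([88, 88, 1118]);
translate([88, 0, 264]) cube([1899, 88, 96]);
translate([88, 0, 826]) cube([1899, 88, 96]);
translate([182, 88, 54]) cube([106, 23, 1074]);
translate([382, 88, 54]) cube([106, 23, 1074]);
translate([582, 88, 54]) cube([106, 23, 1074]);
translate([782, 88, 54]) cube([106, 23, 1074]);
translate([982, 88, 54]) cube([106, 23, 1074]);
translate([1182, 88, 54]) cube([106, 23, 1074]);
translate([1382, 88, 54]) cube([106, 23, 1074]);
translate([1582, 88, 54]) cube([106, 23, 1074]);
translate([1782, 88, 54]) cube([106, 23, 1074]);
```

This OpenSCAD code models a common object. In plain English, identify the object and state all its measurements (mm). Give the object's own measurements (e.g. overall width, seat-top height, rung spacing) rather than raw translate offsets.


A fence section. Two 88×88 mm posts, 1118 mm tall, stand on the floor with a clear span of 1899 mm between their inner faces. Two horizontal rails of 88×96 mm section span the gap between the posts with their undersides at z = 264 mm and z = 826 mm, flush with the posts' −y face. 9 pickets, each 106 mm wide, 23 mm thick and 1074 mm tall, are fixed to the +y face of the rails with their bottoms at z = 54 mm, spaced across the span with a 94 mm gap after the −x post and between neighbouring pickets, with 99 mm left before the +x post.


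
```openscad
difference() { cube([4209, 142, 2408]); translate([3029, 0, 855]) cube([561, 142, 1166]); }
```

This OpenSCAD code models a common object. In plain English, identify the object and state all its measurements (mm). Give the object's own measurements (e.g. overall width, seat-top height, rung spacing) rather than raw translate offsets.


A wall 4209 mm long (x), 142 mm thick (y), 2408 mm tall, with a rectangular window opening cut through it. The opening is 561 mm wide and 1166 mm tall; its sill is at z = 855 mm and its near (−x) edge is 3029 mm from the wall's −x end. The opening passes through the full wall thickness.


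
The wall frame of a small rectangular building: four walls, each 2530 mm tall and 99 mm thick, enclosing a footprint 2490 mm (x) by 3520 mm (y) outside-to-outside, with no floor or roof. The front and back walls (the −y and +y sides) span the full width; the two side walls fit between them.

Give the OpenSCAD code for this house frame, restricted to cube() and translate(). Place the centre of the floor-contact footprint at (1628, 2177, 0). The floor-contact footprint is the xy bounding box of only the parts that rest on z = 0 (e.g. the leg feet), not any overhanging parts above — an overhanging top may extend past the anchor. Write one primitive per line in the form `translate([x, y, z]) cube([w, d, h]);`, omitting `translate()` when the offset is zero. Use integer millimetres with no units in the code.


translate([383, 417, 0]) cube([2490, 99, 2530]);
translate([383, 3838, 0]) cube([2490, 99, 2530]);
translate([383, 516, 0]) cube([99, 3322, 2530]);
translate([2774, 516, 0]) cube([99, 3322, 2530]);


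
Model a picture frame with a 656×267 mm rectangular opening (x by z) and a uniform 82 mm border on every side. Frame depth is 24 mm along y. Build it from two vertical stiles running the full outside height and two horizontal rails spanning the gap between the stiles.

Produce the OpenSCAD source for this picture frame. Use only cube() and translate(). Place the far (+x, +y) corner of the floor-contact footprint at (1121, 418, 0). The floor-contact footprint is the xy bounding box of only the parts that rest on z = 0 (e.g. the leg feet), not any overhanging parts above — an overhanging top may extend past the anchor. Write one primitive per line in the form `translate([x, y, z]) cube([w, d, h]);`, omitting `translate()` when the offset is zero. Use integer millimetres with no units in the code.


translate([301, 394, 0]) cube([82, 24, 431]);
translate([1039, 394, 0]) cube([82, 24, 431]);
translate([383, 394, 0]) cube([656, 24, 82]);
translate([383, 394, 349]) cube([656, 24, 82]);


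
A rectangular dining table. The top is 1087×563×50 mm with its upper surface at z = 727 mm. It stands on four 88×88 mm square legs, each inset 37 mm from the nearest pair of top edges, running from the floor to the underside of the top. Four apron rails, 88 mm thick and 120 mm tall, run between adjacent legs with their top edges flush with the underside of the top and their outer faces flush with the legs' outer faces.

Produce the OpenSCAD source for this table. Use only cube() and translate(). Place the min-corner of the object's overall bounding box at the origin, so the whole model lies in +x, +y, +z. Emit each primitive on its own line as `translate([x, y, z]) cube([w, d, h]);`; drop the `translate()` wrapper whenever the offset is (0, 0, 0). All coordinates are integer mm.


translate([0, 0, 677]) cube([1087, 563, 50]);
translate([37, 37, 0]) cube([88, 88, 677]);
translate([962, 37, 0]) cube([88, 88, 677]);
translate([37, 438, 0]) cube([88, 88, 677]);
translate([962, 438, 0]) cube([88, 88, 677]);
translate([125, 37, 557]) cube([837, 88, 120]);
translate([125, 438, 557]) cube([837, 88, 120]);
translate([37, 125, 557]) cube([88, 313, 120]);
translate([962, 125, 557]) cube([88, 313, 120]);


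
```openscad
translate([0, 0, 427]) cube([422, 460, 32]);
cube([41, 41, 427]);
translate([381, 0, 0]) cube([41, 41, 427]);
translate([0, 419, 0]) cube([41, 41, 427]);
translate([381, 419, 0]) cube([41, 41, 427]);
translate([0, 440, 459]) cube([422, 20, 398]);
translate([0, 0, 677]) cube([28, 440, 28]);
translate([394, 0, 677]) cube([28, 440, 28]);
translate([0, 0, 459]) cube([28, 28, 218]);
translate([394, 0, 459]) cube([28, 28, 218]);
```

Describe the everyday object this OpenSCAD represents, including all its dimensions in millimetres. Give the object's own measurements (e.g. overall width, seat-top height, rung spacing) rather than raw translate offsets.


A chair. The seat is a 422×460×32 mm slab with its top at z = 459 mm, on four 41×41 mm corner legs (flush with the seat edges, standing on z = 0). A flat backrest 20 mm thick, 398 mm tall, spans the full seat width and rises from the seat top along its +y edge, rear face flush with the rear of the seat. Two armrests of 28×28 mm section run along each side from the seat's front edge to the front of the backrest, top faces 246 mm above the seat top and outer faces flush with the seat's x-edges; a 28×28 mm post under the front of each armrest stands on the seat at the front corner.


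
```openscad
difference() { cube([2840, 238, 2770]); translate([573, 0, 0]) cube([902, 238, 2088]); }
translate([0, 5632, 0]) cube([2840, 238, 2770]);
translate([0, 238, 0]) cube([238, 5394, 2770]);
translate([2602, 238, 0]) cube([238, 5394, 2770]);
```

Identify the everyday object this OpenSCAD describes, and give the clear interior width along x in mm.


A single room. The interior width is 2364 mm.

Four walls enclosing a rectangle with a door in the front wall — a room. Outside width 2840 minus two 238 mm walls gives 2364 mm.


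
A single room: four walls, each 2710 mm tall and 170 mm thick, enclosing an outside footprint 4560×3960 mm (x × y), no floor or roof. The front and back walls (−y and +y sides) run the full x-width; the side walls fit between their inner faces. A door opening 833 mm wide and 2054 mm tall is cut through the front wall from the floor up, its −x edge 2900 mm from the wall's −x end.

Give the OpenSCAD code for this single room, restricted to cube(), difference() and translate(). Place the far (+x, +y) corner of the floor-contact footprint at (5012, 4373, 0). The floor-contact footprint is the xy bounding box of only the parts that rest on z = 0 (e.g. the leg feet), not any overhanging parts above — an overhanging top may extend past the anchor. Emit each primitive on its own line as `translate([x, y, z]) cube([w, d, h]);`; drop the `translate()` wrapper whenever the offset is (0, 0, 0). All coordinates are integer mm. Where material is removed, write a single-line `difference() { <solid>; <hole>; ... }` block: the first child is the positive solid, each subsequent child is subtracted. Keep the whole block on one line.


difference() { translate([452, 413, 0]) cube([4560, 170, 2710]); translate([3352, 413, 0]) cube([833, 170, 2054]); }
translate([452, 4203, 0]) cube([4560, 170, 2710]);
translate([452, 583, 0]) cube([170, 3620, 2710]);
translate([4842, 583, 0]) cube([170, 3620, 2710]);


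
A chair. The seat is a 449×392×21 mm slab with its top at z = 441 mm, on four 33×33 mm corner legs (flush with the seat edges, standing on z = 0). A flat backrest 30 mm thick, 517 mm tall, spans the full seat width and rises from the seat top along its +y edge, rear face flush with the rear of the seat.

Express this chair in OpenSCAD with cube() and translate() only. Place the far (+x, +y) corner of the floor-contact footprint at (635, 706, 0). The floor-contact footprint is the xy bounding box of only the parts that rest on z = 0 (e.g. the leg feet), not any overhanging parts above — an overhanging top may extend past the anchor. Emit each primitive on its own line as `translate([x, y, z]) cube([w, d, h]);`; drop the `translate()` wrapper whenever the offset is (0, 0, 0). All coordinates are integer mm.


// leg_h = 441 - 21 = 420
translate([186, 314, 420]) cube([449, 392, 21]);
translate([186, 314, 0]) cube([33, 33, 420]);
translate([602, 314, 0]) cube([33, 33, 420]);
translate([186, 673, 0]) cube([33, 33, 420]);
translate([602, 673, 0]) cube([33, 33, 420]);
translate([186, 676, 441]) cube([449, 30, 517]);


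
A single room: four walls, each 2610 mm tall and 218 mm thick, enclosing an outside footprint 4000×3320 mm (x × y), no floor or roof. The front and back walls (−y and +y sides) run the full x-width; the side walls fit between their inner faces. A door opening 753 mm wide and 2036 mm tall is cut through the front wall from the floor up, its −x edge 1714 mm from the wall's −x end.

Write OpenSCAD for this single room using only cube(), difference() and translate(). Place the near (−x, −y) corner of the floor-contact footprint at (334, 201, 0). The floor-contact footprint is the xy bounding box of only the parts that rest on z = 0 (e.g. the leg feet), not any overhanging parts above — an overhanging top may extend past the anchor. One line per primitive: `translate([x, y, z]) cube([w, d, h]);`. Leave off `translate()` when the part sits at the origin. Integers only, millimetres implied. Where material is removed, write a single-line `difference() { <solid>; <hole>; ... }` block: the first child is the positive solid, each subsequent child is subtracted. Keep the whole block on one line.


difference() { translate([334, 201, 0]) cube([4000, 218, 2610]); translate([2048, 201, 0]) cube([753, 218, 2036]); }
translate([334, 3303, 0]) cube([4000, 218, 2610]);
translate([334, 419, 0]) cube([218, 2884, 2610]);
translate([4116, 419, 0]) cube([218, 2884, 2610]);


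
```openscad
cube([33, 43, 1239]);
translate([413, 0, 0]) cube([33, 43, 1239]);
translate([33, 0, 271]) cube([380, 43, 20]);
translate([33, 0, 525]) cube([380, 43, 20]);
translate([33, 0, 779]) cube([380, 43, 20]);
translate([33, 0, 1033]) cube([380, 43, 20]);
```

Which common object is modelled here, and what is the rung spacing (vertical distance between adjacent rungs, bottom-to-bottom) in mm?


A ladder. The rung spacing is 254 mm.

Two tall 33×43 posts with 4 short bars between them — a ladder. Adjacent rungs sit at z = 271 and z = 525, so the spacing is 525 − 271 = 254 mm.


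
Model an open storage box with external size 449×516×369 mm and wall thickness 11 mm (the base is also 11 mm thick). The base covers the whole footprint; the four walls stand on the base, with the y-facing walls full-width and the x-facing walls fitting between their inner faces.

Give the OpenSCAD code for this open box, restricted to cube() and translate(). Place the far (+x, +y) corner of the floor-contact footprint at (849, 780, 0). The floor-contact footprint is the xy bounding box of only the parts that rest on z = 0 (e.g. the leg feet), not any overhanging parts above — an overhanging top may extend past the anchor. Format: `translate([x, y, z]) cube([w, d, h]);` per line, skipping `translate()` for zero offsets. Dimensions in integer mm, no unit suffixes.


translate([400, 264, 0]) cube([449, 516, 11]);
translate([400, 264, 11]) cube([449, 11, 358]);
translate([400, 769, 11]) cube([449, 11, 358]);
translate([400, 275, 11]) cube([11, 494, 358]);
translate([838, 275, 11]) cube([11, 494, 358]);


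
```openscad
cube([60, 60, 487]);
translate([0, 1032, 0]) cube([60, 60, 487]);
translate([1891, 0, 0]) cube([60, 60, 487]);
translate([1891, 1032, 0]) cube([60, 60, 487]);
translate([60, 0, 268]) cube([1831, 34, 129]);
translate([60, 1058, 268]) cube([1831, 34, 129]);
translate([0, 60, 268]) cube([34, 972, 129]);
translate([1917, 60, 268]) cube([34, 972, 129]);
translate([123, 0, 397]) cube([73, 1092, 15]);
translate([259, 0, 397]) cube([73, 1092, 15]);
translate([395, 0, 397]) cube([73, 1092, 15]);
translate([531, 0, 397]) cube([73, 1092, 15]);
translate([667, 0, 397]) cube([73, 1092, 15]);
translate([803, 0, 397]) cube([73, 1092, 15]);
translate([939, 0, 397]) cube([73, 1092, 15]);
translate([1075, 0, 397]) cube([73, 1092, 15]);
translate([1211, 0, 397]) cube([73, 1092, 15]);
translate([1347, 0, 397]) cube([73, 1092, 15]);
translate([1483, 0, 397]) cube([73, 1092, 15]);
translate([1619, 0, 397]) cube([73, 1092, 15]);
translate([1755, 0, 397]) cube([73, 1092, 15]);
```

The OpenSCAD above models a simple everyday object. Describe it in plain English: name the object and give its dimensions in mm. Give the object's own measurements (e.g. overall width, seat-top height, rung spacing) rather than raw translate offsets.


A bed frame 1951 mm long (x) by 1092 mm wide (y). Four 60×60 mm corner posts, 487 mm tall, at the corners of the footprint. Four rails of 34 mm thickness and 129 mm height run between adjacent posts with their undersides at z = 268 mm, their outer faces flush with the outside of the frame (the two x-running rails run between the posts' inner faces; the two y-running rails run between the posts' inner faces). 13 slats, each 73 mm wide (x) and 15 mm thick, lie across the top of the two x-running rails, running the full 1092 mm width of the frame in y; along x they sit between the end posts with a 63 mm gap after the −x posts and between neighbouring slats and before the +x posts.


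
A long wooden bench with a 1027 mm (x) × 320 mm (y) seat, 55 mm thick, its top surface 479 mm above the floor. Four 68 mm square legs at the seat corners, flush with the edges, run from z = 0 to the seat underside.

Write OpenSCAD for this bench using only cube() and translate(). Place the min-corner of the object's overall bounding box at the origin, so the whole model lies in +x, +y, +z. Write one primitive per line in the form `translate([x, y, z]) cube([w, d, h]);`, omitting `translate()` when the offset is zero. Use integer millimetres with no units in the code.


translate([0, 0, 424]) cube([1027, 320, 55]);
cube([68, 68, 424]);
translate([0, 252, 0]) cube([68, 68, 424]);
translate([959, 0, 0]) cube([68, 68, 424]);
translate([959, 252, 0]) cube([68, 68, 424]);


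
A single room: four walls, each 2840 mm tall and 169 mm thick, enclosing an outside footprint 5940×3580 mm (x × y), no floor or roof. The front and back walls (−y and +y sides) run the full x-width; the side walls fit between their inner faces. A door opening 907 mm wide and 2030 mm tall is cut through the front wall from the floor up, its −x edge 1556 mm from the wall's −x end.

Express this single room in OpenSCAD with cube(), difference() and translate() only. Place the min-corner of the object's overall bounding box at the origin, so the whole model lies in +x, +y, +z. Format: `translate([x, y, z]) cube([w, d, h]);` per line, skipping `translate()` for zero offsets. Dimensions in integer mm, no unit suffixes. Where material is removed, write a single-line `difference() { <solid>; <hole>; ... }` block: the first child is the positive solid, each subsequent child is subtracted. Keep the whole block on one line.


difference() { cube([5940, 169, 2840]); translate([1556, 0, 0]) cube([907, 169, 2030]); }
translate([0, 3411, 0]) cube([5940, 169, 2840]);
translate([0, 169, 0]) cube([169, 3242, 2840]);
translate([5771, 169, 0]) cube([169, 3242, 2840]);


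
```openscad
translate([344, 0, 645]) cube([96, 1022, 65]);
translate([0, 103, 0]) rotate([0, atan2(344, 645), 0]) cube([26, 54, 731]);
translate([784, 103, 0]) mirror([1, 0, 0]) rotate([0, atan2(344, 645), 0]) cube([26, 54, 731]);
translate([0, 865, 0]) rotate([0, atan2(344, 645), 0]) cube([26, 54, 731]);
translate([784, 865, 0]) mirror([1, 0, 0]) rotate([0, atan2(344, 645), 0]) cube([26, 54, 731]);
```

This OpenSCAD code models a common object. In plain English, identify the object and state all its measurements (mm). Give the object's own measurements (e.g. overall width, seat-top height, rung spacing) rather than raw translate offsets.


A sawhorse. A 96×1022×65 mm beam (x, y, z) sits on two A-frame leg pairs. Each pair is two raked legs of 26×54 mm section (54 mm along y) splaying symmetrically in x. Each leg rises 645 mm vertically over 344 mm of horizontal reach and is 731 mm long along its own axis. Every leg's outer bottom edge rests on the floor and its outer top edge meets a bottom edge of the beam — the left legs (tilting toward +x) meet the beam's −x bottom edge, the right legs (their mirror images, tilting toward −x) meet its +x bottom edge — so the leg tops tuck under the beam, the beam's underside is 645 mm above the floor, and the feet are 784 mm apart outside-to-outside with the beam centred between them. The two leg pairs are set in 103 mm from either end of the beam.


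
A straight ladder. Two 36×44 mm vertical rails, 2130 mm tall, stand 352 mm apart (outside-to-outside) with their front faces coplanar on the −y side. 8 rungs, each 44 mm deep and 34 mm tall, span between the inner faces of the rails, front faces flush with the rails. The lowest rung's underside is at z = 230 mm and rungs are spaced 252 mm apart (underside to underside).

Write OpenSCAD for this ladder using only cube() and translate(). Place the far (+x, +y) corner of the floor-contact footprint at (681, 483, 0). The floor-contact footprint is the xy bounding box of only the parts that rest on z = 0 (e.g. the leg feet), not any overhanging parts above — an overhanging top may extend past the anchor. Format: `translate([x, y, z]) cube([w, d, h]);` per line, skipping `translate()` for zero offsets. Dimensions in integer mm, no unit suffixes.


translate([329, 439, 0]) cube([36, 44, 2130]);
translate([645, 439, 0]) cube([36, 44, 2130]);
translate([365, 439, 230]) cube([280, 44, 34]);
translate([365, 439, 482]) cube([280, 44, 34]);
translate([365, 439, 734]) cube([280, 44, 34]);
translate([365, 439, 986]) cube([280, 44, 34]);
translate([365, 439, 1238]) cube([280, 44, 34]);
translate([365, 439, 1490]) cube([280, 44, 34]);
translate([365, 439, 1742]) cube([280, 44, 34]);
translate([365, 439, 1994]) cube([280, 44, 34]);


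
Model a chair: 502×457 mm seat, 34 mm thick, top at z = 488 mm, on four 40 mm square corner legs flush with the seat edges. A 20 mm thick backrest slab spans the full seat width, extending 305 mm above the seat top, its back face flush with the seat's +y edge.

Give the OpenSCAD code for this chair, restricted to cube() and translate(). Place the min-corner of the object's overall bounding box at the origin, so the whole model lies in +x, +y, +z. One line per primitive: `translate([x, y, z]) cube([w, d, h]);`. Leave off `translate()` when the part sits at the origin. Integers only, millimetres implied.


translate([0, 0, 454]) cube([502, 457, 34]);
cube([40, 40, 454]);
translate([462, 0, 0]) cube([40, 40, 454]);
translate([0, 417, 0]) cube([40, 40, 454]);
translate([462, 417, 0]) cube([40, 40, 454]);
translate([0, 437, 488]) cube([502, 20, 305]);
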